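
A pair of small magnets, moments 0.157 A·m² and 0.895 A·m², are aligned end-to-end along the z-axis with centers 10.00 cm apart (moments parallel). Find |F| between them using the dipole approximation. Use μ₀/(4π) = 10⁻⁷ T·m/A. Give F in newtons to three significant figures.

On-axis B of dipole 1: B = (μ₀/4π)·2m₁/r³. Force on dipole 2: F = m₂·dB/dr.
dB/dr = −(μ₀/4π)·6m₁/r⁴, so |F| = (μ₀/4π)·6m₁m₂/r⁴.
F = 6(10⁻⁷)(0.157)(0.895)/(0.100)⁴ = 8.431×10⁻⁴ N.

F ≈ 8.43×10⁻⁴ N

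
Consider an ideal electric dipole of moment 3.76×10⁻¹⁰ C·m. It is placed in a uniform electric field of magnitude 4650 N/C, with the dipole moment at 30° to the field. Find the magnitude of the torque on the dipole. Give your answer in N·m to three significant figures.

τ ≈ 8.74×10⁻⁷ N·m

Torque on an electric dipole: τ = pE sinθ.
τ = (3.76×10⁻¹⁰)(4650)·sin30° = 8.742×10⁻⁷ N·m.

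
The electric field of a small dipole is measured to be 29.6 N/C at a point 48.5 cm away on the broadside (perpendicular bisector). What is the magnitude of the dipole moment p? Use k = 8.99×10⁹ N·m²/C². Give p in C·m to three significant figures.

p ≈ 3.76×10⁻¹⁰ C·m

In the equatorial plane E = kp/r³, so p = Er³/(k).
p = (29.6)·(0.485)³ / (8.99×10⁹) = 3.756×10⁻¹⁰ C·m.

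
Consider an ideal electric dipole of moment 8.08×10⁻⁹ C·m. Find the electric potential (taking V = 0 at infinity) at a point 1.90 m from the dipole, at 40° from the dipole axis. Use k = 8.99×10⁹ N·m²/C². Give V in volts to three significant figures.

V ≈ 15.4 V

The dipole potential is V = kp cosθ / r².
V = (8.99×10⁹)(8.08×10⁻⁹)·cos40° / (1.90)² = 15.41 V.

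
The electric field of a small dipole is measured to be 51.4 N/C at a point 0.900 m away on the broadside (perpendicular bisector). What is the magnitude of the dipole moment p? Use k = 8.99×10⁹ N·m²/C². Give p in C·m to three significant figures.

In the equatorial plane E = kp/r³, so p = Er³/(k).
p = (51.4)·(0.900)³ / (8.99×10⁹) = 4.168×10⁻⁹ C·m.

p ≈ 4.17×10⁻⁹ C·m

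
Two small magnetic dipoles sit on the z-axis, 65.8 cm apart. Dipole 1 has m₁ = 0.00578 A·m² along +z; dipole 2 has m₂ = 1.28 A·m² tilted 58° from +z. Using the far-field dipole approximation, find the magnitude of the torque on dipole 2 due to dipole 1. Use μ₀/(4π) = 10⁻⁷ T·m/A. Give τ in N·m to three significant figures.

τ ≈ 4.40×10⁻⁹ N·m

Dipole B is on the axis of dipole A, so B₁ there is axial: B₁ = (μ₀/4π)·2m₁/r³ along +z.
B₁ = 2(10⁻⁷)(0.00578)/(0.658)³ = 4.058×10⁻⁹ T.
τ = m₂ B₁ sinθ.
τ = (1.28)(4.058×10⁻⁹)·sin58° = 4.405×10⁻⁹ N·m.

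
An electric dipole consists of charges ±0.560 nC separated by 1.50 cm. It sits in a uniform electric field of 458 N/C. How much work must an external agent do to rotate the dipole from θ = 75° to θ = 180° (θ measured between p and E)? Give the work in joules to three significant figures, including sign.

Dipole moment p = qd = (5.60×10⁻¹⁰ C)(0.0150 m) = 8.40×10⁻¹² C·m.
W_ext = ΔU = U(θ₂) − U(θ₁) = −pE cosθ₂ − (−pE cosθ₁) = pE(cosθ₁ − cosθ₂).
W = (8.40×10⁻¹²)(458)·(cos75° − cos180°) = (3.847×10⁻⁹)·(+1.2588) = 4.843×10⁻⁹ J.

W ≈ 4.84×10⁻⁹ J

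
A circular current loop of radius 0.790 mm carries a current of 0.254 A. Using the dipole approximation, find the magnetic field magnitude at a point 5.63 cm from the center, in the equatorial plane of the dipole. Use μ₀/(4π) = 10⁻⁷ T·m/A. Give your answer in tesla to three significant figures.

B ≈ 2.79×10⁻¹⁰ T

Magnetic moment m = IA = Iπa² = (0.254)·π·(7.90×10⁻⁴)² = 4.98×10⁻⁷ A·m².
In the equatorial plane B = (μ₀/4π)·m/r³ (half the axial value).
B = (10⁻⁷)·(4.98×10⁻⁷) / (0.0563)³ = 2.791×10⁻¹⁰ T.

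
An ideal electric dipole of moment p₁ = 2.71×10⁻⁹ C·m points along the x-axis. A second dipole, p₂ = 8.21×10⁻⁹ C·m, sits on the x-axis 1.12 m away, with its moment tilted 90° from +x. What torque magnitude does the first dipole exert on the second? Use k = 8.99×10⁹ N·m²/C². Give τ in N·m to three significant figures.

τ ≈ 2.85×10⁻⁷ N·m

The second dipole sits on the axis of the first, so the field there is axial: E₁ = 2kp₁/r³ along +x.
E₁ = 2(8.99×10⁹)(2.71×10⁻⁹)/(1.12)³ = 34.68 N/C.
Torque on the second dipole: τ = p₂ E₁ sinθ.
τ = (8.21×10⁻⁹)(34.68)·sin90° = 2.847×10⁻⁷ N·m.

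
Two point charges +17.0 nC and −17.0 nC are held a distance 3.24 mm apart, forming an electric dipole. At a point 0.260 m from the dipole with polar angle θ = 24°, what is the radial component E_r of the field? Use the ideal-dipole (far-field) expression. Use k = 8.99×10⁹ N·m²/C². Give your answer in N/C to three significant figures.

Dipole moment p = qd = (1.70×10⁻⁸ C)(0.00324 m) = 5.508×10⁻¹¹ C·m.
For a dipole, E_r = (2kp cosθ)/r³.
kp/r³ = (8.99×10⁹)(5.508×10⁻¹¹)/(0.260)³ = 28.17 N/C.
E_r = 2·28.17·cos24° = 51.47 N/C.

E_r ≈ 51.5 N/C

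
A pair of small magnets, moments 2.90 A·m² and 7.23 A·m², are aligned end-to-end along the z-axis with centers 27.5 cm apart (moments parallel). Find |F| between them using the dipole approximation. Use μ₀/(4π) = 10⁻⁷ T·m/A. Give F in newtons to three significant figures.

F ≈ 0.00220 N

On-axis B of dipole 1: B = (μ₀/4π)·2m₁/r³. Force on dipole 2: F = m₂·dB/dr.
dB/dr = −(μ₀/4π)·6m₁/r⁴, so |F| = (μ₀/4π)·6m₁m₂/r⁴.
F = 6(10⁻⁷)(2.90)(7.23)/(0.275)⁴ = 0.002200 N.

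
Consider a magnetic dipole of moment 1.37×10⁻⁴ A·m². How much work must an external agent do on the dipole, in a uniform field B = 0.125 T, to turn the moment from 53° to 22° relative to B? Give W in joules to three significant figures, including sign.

W_ext = ΔU = −mB cosθ₂ + mB cosθ₁ = mB(cosθ₁ − cosθ₂).
W = (1.37×10⁻⁴)(0.125)·(cos53° − cos22°) = (1.712×10⁻⁵)·(-0.3254) = -5.572×10⁻⁶ J.

W ≈ -5.57×10⁻⁶ J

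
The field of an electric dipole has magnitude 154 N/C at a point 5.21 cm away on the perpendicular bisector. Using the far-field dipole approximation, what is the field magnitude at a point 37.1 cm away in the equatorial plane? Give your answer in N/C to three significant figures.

Dipole fields scale as 1/r³ in the far field; the geometry is the same at both points.
E₂ = E₁ · (r₁/r₂)³ = 154 · (5.21/37.1)³.
(r₁/r₂)³ = (0.1404)³ = 0.002769.
E₂ ≈ 0.4265 N/C.

E ≈ 0.426 N/C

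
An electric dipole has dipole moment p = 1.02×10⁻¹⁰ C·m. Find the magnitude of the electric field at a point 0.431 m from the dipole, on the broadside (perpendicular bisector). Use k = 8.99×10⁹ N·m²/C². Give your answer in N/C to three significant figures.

E ≈ 11.5 N/C

On the perpendicular bisector E = kp/r³ (half the axial value at the same distance).
E = (8.99×10⁹)(1.02×10⁻¹⁰) / (0.431)³ = 11.45 N/C.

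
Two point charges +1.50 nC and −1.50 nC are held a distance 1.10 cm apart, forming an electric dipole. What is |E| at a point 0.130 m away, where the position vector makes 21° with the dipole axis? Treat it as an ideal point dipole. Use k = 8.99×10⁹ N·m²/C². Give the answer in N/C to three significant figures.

Dipole moment p = qd = (1.50×10⁻⁹ C)(0.0110 m) = 1.65×10⁻¹¹ C·m.
At angle θ the dipole field magnitude is E = (kp/r³)·√(1 + 3cos²θ).
kp/r³ = (8.99×10⁹)(1.65×10⁻¹¹) / (0.130)³ = 67.52 N/C.
√(1 + 3cos²21°) = √(1 + 3·0.8716) = √3.6147 ≈ 1.9012.
E ≈ 67.52 × 1.901 = 128.4 N/C.

E ≈ 128 N/C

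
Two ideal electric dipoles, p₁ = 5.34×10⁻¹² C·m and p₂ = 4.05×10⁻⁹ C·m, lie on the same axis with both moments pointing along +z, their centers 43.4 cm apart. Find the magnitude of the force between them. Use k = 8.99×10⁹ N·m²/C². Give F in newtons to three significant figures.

F ≈ 3.29×10⁻⁸ N

On-axis field of dipole 1 at distance r: E = 2kp₁/r³. Force on dipole 2 is F = p₂·dE/dr (gradient along axis).
dE/dr = −6kp₁/r⁴, so |F| = 6kp₁p₂/r⁴ (attractive for aligned moments).
F = 6(8.99×10⁹)(5.34×10⁻¹²)(4.05×10⁻⁹)/(0.434)⁴ = 3.288×10⁻⁸ N.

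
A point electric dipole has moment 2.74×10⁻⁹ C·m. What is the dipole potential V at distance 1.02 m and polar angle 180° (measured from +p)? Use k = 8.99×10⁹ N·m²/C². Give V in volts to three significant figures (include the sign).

V ≈ -23.7 V

The dipole potential is V = kp cosθ / r².
V = (8.99×10⁹)(2.74×10⁻⁹)·cos180° / (1.02)² = -23.68 V.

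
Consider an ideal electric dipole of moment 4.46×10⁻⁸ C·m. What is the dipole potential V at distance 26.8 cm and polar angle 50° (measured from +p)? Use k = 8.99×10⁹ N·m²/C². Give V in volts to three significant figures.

The dipole potential is V = kp cosθ / r².
V = (8.99×10⁹)(4.46×10⁻⁸)·cos50° / (0.268)² = 3588 V.

V ≈ 3590 V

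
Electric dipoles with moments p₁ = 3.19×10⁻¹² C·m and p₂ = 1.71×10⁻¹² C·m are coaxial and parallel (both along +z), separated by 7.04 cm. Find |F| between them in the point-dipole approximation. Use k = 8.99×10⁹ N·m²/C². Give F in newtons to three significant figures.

On-axis field of dipole 1 at distance r: E = 2kp₁/r³. Force on dipole 2 is F = p₂·dE/dr (gradient along axis).
dE/dr = −6kp₁/r⁴, so |F| = 6kp₁p₂/r⁴ (attractive for aligned moments).
F = 6(8.99×10⁹)(3.19×10⁻¹²)(1.71×10⁻¹²)/(0.0704)⁴ = 1.198×10⁻⁸ N.

F ≈ 1.20×10⁻⁸ N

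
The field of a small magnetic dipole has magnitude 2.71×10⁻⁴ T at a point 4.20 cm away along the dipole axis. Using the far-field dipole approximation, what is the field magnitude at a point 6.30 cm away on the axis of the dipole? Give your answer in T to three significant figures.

Dipole fields scale as 1/r³ in the far field; the geometry is the same at both points.
B₂ = B₁ · (r₁/r₂)³ = 2.71×10⁻⁴ · (4.20/6.30)³.
(r₁/r₂)³ = (0.6667)³ = 0.2963.
B₂ ≈ 8.030×10⁻⁵ T.

B ≈ 8.03×10⁻⁵ T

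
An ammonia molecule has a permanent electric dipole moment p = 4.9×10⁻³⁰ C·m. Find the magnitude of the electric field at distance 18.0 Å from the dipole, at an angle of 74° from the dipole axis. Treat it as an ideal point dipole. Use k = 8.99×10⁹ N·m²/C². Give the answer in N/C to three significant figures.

At angle θ the dipole field magnitude is E = (kp/r³)·√(1 + 3cos²θ).
kp/r³ = (8.99×10⁹)(4.90×10⁻³⁰) / (1.80×10⁻⁹)³ = 7.553×10⁶ N/C.
√(1 + 3cos²74°) = √(1 + 3·0.0760) = √1.2279 ≈ 1.1081.
E ≈ 7.553×10⁶ × 1.108 = 8.370×10⁶ N/C.

E ≈ 8.37×10⁶ N/C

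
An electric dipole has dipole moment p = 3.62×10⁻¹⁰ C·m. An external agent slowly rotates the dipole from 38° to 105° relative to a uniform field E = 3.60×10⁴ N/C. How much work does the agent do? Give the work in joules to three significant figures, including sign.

W_ext = ΔU = U(θ₂) − U(θ₁) = −pE cosθ₂ − (−pE cosθ₁) = pE(cosθ₁ − cosθ₂).
W = (3.62×10⁻¹⁰)(3.60×10⁴)·(cos38° − cos105°) = (1.303×10⁻⁵)·(+1.0468) = 1.364×10⁻⁵ J.

W ≈ 1.36×10⁻⁵ J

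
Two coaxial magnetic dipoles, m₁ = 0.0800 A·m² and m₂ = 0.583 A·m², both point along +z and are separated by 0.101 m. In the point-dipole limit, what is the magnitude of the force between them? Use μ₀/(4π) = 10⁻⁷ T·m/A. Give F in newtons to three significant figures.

F ≈ 2.69×10⁻⁴ N

On-axis B of dipole 1: B = (μ₀/4π)·2m₁/r³. Force on dipole 2: F = m₂·dB/dr.
dB/dr = −(μ₀/4π)·6m₁/r⁴, so |F| = (μ₀/4π)·6m₁m₂/r⁴.
F = 6(10⁻⁷)(0.0800)(0.583)/(0.101)⁴ = 2.689×10⁻⁴ N.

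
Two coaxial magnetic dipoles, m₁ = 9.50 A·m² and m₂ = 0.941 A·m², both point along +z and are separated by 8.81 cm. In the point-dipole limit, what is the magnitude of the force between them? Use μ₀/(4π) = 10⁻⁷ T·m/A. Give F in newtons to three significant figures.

On-axis B of dipole 1: B = (μ₀/4π)·2m₁/r³. Force on dipole 2: F = m₂·dB/dr.
dB/dr = −(μ₀/4π)·6m₁/r⁴, so |F| = (μ₀/4π)·6m₁m₂/r⁴.
F = 6(10⁻⁷)(9.50)(0.941)/(0.0881)⁴ = 0.08904 N.

F ≈ 0.0890 N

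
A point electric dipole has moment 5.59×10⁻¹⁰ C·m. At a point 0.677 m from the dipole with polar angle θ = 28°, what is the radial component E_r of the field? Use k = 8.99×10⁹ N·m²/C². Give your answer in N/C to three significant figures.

E_r ≈ 28.6 N/C

For a dipole, E_r = (2kp cosθ)/r³.
kp/r³ = (8.99×10⁹)(5.59×10⁻¹⁰)/(0.677)³ = 16.20 N/C.
E_r = 2·16.20·cos28° = 28.60 N/C.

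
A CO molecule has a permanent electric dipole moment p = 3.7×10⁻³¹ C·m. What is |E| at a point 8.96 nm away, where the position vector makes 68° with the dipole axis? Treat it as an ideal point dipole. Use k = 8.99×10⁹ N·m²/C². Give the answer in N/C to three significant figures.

At angle θ the dipole field magnitude is E = (kp/r³)·√(1 + 3cos²θ).
kp/r³ = (8.99×10⁹)(3.70×10⁻³¹) / (8.96×10⁻⁹)³ = 4624 N/C.
√(1 + 3cos²68°) = √(1 + 3·0.1403) = √1.4210 ≈ 1.1921.
E ≈ 4624 × 1.192 = 5512 N/C.

E ≈ 5510 N/C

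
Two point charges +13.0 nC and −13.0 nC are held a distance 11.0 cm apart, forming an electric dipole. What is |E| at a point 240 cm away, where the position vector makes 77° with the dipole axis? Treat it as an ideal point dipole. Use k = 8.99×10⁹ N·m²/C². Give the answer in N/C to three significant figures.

E ≈ 0.998 N/C

Dipole moment p = qd = (1.30×10⁻⁸ C)(0.110 m) = 1.43×10⁻⁹ C·m.
At angle θ the dipole field magnitude is E = (kp/r³)·√(1 + 3cos²θ).
kp/r³ = (8.99×10⁹)(1.43×10⁻⁹) / (2.40)³ = 0.9300 N/C.
√(1 + 3cos²77°) = √(1 + 3·0.0506) = √1.1518 ≈ 1.0732.
E ≈ 0.9300 × 1.073 = 0.9980 N/C.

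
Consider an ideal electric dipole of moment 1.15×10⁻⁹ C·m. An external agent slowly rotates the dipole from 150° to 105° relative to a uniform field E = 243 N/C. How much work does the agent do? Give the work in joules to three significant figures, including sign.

W_ext = ΔU = U(θ₂) − U(θ₁) = −pE cosθ₂ − (−pE cosθ₁) = pE(cosθ₁ − cosθ₂).
W = (1.15×10⁻⁹)(243)·(cos150° − cos105°) = (2.794×10⁻⁷)·(-0.6072) = -1.697×10⁻⁷ J.

W ≈ -1.70×10⁻⁷ J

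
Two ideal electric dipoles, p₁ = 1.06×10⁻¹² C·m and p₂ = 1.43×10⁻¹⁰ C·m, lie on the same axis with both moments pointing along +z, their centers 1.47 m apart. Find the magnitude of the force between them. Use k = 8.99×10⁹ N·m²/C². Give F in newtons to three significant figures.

On-axis field of dipole 1 at distance r: E = 2kp₁/r³. Force on dipole 2 is F = p₂·dE/dr (gradient along axis).
dE/dr = −6kp₁/r⁴, so |F| = 6kp₁p₂/r⁴ (attractive for aligned moments).
F = 6(8.99×10⁹)(1.06×10⁻¹²)(1.43×10⁻¹⁰)/(1.47)⁴ = 1.751×10⁻¹² N.

F ≈ 1.75×10⁻¹² N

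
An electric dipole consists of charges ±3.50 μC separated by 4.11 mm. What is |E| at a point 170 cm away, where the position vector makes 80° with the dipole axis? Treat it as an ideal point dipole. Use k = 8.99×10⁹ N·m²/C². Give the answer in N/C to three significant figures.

Dipole moment p = qd = (3.50×10⁻⁶ C)(0.00411 m) = 1.439×10⁻⁸ C·m.
At angle θ the dipole field magnitude is E = (kp/r³)·√(1 + 3cos²θ).
kp/r³ = (8.99×10⁹)(1.439×10⁻⁸) / (1.70)³ = 26.33 N/C.
√(1 + 3cos²80°) = √(1 + 3·0.0302) = √1.0905 ≈ 1.0443.
E ≈ 26.33 × 1.044 = 27.50 N/C.

E ≈ 27.5 N/C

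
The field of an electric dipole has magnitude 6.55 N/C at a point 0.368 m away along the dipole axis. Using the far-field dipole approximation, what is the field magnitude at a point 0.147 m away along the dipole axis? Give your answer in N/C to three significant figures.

E ≈ 103 N/C

Dipole fields scale as 1/r³ in the far field; the geometry is the same at both points.
E₂ = E₁ · (r₁/r₂)³ = 6.55 · (0.368/0.147)³.
(r₁/r₂)³ = (2.503)³ = 15.69.
E₂ ≈ 102.8 N/C.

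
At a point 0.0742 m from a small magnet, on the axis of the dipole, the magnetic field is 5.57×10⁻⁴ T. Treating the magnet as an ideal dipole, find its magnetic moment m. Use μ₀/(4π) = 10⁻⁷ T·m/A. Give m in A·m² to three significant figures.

m ≈ 1.14 A·m²

On axis B = (μ₀/4π)·2m/r³, so m = Br³·4π/(μ₀·2).
m = (5.57×10⁻⁴)·(0.0742)³ / (2·10⁻⁷) = 1.138 A·m².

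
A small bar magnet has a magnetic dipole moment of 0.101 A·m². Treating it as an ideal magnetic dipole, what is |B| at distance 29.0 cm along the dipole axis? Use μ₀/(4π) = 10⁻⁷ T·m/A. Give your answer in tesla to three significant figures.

On axis B = (μ₀/4π)·2m/r³.
B = 2·(10⁻⁷)·(0.101) / (0.290)³ = 8.282×10⁻⁷ T.

B ≈ 8.28×10⁻⁷ T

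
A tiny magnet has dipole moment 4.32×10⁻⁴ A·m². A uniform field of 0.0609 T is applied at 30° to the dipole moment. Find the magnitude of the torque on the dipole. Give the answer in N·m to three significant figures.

Torque on a magnetic dipole: τ = mB sinθ.
τ = (4.32×10⁻⁴)(0.0609)·sin30° = 1.315×10⁻⁵ N·m.

τ ≈ 1.32×10⁻⁵ N·m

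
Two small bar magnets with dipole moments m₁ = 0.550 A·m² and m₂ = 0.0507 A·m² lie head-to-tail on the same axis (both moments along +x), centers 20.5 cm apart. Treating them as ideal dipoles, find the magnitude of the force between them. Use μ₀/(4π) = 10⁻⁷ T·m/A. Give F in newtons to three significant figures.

On-axis B of dipole 1: B = (μ₀/4π)·2m₁/r³. Force on dipole 2: F = m₂·dB/dr.
dB/dr = −(μ₀/4π)·6m₁/r⁴, so |F| = (μ₀/4π)·6m₁m₂/r⁴.
F = 6(10⁻⁷)(0.550)(0.0507)/(0.205)⁴ = 9.473×10⁻⁶ N.

F ≈ 9.47×10⁻⁶ N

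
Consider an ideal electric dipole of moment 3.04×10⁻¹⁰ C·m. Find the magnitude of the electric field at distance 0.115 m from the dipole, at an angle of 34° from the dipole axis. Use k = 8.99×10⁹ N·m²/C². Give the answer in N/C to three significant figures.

E ≈ 3140 N/C

At angle θ the dipole field magnitude is E = (kp/r³)·√(1 + 3cos²θ).
kp/r³ = (8.99×10⁹)(3.04×10⁻¹⁰) / (0.115)³ = 1797 N/C.
√(1 + 3cos²34°) = √(1 + 3·0.6873) = √3.0619 ≈ 1.7498.
E ≈ 1797 × 1.750 = 3144 N/C.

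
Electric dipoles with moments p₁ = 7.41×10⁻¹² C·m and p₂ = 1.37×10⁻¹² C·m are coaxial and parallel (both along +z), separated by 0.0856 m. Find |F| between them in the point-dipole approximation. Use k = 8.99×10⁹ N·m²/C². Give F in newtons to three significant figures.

F ≈ 1.02×10⁻⁸ N

On-axis field of dipole 1 at distance r: E = 2kp₁/r³. Force on dipole 2 is F = p₂·dE/dr (gradient along axis).
dE/dr = −6kp₁/r⁴, so |F| = 6kp₁p₂/r⁴ (attractive for aligned moments).
F = 6(8.99×10⁹)(7.41×10⁻¹²)(1.37×10⁻¹²)/(0.0856)⁴ = 1.020×10⁻⁸ N.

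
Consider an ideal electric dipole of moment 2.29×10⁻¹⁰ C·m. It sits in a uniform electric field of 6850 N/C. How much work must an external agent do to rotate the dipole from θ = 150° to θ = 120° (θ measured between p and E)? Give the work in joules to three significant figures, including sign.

W ≈ -5.74×10⁻⁷ J

W_ext = ΔU = U(θ₂) − U(θ₁) = −pE cosθ₂ − (−pE cosθ₁) = pE(cosθ₁ − cosθ₂).
W = (2.29×10⁻¹⁰)(6850)·(cos150° − cos120°) = (1.569×10⁻⁶)·(-0.3660) = -5.742×10⁻⁷ J.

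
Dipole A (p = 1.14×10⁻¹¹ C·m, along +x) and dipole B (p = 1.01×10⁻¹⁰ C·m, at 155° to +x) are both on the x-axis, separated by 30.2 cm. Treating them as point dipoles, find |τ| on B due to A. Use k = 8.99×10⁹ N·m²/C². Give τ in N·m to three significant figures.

τ ≈ 3.18×10⁻¹⁰ N·m

The second dipole sits on the axis of the first, so the field there is axial: E₁ = 2kp₁/r³ along +x.
E₁ = 2(8.99×10⁹)(1.14×10⁻¹¹)/(0.302)³ = 7.442 N/C.
Torque on the second dipole: τ = p₂ E₁ sinθ.
τ = (1.01×10⁻¹⁰)(7.442)·sin155° = 3.176×10⁻¹⁰ N·m.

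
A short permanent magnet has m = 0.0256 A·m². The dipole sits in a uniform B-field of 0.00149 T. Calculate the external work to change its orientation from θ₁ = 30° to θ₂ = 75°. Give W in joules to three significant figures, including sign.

W_ext = ΔU = −mB cosθ₂ + mB cosθ₁ = mB(cosθ₁ − cosθ₂).
W = (0.0256)(0.00149)·(cos30° − cos75°) = (3.814×10⁻⁵)·(+0.6072) = 2.316×10⁻⁵ J.

W ≈ 2.32×10⁻⁵ J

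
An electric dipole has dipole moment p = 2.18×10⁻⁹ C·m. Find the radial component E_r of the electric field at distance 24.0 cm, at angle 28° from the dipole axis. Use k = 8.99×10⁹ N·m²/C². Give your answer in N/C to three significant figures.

For a dipole, E_r = (2kp cosθ)/r³.
kp/r³ = (8.99×10⁹)(2.18×10⁻⁹)/(0.240)³ = 1418 N/C.
E_r = 2·1418·cos28° = 2503 N/C.

E_r ≈ 2500 N/C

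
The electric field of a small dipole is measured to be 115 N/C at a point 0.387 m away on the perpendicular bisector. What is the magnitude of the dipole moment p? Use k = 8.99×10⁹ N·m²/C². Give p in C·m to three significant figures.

In the equatorial plane E = kp/r³, so p = Er³/(k).
p = (115)·(0.387)³ / (8.99×10⁹) = 7.414×10⁻¹⁰ C·m.

p ≈ 7.41×10⁻¹⁰ C·m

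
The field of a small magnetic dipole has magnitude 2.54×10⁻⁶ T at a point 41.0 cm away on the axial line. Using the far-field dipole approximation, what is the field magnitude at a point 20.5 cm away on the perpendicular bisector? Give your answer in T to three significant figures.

B ≈ 1.02×10⁻⁵ T

Dipole fields scale as 1/r³ in the far field.
The axial field is twice the equatorial field at the same r, so the geometry factor is 1/2.
B₂ = B₁ · (1/2) · (r₁/r₂)³ = 2.54×10⁻⁶ · 0.5 · (41.0/20.5)³.
(r₁/r₂)³ = (2)³ = 8.
B₂ ≈ 1.016×10⁻⁵ T.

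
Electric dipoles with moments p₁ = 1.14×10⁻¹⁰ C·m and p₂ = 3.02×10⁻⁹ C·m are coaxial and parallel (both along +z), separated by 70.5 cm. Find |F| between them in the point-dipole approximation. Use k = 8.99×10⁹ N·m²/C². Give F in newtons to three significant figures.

On-axis field of dipole 1 at distance r: E = 2kp₁/r³. Force on dipole 2 is F = p₂·dE/dr (gradient along axis).
dE/dr = −6kp₁/r⁴, so |F| = 6kp₁p₂/r⁴ (attractive for aligned moments).
F = 6(8.99×10⁹)(1.14×10⁻¹⁰)(3.02×10⁻⁹)/(0.705)⁴ = 7.517×10⁻⁸ N.

F ≈ 7.52×10⁻⁸ N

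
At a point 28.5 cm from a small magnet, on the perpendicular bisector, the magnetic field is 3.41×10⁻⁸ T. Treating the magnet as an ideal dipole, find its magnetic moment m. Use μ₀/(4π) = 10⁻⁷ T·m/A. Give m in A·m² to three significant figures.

In the equatorial plane B = (μ₀/4π)·m/r³, so m = Br³·4π/(μ₀).
m = (3.41×10⁻⁸)·(0.285)³ / (10⁻⁷) = 0.007894 A·m².

m ≈ 0.00789 A·m²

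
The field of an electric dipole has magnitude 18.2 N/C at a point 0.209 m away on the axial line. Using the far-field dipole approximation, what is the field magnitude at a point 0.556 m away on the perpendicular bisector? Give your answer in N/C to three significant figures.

E ≈ 0.483 N/C

Dipole fields scale as 1/r³ in the far field.
The axial field is twice the equatorial field at the same r, so the geometry factor is 1/2.
E₂ = E₁ · (1/2) · (r₁/r₂)³ = 18.2 · 0.5 · (0.209/0.556)³.
(r₁/r₂)³ = (0.3759)³ = 0.05311.
E₂ ≈ 0.4833 N/C.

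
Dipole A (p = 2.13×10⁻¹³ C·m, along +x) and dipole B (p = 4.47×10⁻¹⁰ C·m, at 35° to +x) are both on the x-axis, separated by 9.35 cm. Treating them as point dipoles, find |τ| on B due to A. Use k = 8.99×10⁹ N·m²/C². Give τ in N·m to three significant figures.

τ ≈ 1.20×10⁻⁹ N·m

The second dipole sits on the axis of the first, so the field there is axial: E₁ = 2kp₁/r³ along +x.
E₁ = 2(8.99×10⁹)(2.13×10⁻¹³)/(0.0935)³ = 4.685 N/C.
Torque on the second dipole: τ = p₂ E₁ sinθ.
τ = (4.47×10⁻¹⁰)(4.685)·sin35° = 1.201×10⁻⁹ N·m.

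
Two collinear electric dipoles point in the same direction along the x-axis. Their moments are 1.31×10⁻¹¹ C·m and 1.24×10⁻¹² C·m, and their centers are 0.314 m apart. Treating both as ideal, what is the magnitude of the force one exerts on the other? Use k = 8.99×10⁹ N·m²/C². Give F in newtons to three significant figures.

F ≈ 9.01×10⁻¹¹ N

On-axis field of dipole 1 at distance r: E = 2kp₁/r³. Force on dipole 2 is F = p₂·dE/dr (gradient along axis).
dE/dr = −6kp₁/r⁴, so |F| = 6kp₁p₂/r⁴ (attractive for aligned moments).
F = 6(8.99×10⁹)(1.31×10⁻¹¹)(1.24×10⁻¹²)/(0.314)⁴ = 9.013×10⁻¹¹ N.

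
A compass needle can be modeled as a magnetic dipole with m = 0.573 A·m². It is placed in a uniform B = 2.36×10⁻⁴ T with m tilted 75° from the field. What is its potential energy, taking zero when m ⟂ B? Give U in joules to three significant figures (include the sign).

U ≈ -3.50×10⁻⁵ J

U = −m·B = −mB cosθ.
U = −(0.573)(2.36×10⁻⁴)·cos75° = -3.500×10⁻⁵ J.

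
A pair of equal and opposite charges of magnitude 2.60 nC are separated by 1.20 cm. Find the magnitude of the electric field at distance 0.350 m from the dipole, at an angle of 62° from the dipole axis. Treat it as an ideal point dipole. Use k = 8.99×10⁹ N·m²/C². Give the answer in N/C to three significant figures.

E ≈ 8.43 N/C

Dipole moment p = qd = (2.60×10⁻⁹ C)(0.0120 m) = 3.12×10⁻¹¹ C·m.
At angle θ the dipole field magnitude is E = (kp/r³)·√(1 + 3cos²θ).
kp/r³ = (8.99×10⁹)(3.12×10⁻¹¹) / (0.350)³ = 6.542 N/C.
√(1 + 3cos²62°) = √(1 + 3·0.2204) = √1.6612 ≈ 1.2889.
E ≈ 6.542 × 1.289 = 8.432 N/C.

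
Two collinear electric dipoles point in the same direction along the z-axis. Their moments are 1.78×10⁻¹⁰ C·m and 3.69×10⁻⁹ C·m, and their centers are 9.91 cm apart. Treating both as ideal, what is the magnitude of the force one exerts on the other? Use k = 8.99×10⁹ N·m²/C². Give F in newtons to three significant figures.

On-axis field of dipole 1 at distance r: E = 2kp₁/r³. Force on dipole 2 is F = p₂·dE/dr (gradient along axis).
dE/dr = −6kp₁/r⁴, so |F| = 6kp₁p₂/r⁴ (attractive for aligned moments).
F = 6(8.99×10⁹)(1.78×10⁻¹⁰)(3.69×10⁻⁹)/(0.0991)⁴ = 3.673×10⁻⁴ N.

F ≈ 3.67×10⁻⁴ N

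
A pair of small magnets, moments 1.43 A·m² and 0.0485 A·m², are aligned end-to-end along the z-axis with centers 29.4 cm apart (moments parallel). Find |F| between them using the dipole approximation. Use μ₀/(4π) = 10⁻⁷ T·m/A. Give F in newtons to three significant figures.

On-axis B of dipole 1: B = (μ₀/4π)·2m₁/r³. Force on dipole 2: F = m₂·dB/dr.
dB/dr = −(μ₀/4π)·6m₁/r⁴, so |F| = (μ₀/4π)·6m₁m₂/r⁴.
F = 6(10⁻⁷)(1.43)(0.0485)/(0.294)⁴ = 5.570×10⁻⁶ N.

F ≈ 5.57×10⁻⁶ N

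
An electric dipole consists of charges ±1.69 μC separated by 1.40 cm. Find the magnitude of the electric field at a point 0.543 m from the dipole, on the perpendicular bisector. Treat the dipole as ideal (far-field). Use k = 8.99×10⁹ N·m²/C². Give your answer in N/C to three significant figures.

E ≈ 1330 N/C

Dipole moment p = qd = (1.69×10⁻⁶ C)(0.0140 m) = 2.366×10⁻⁸ C·m.
In the equatorial plane E = kp/r³.
E = (8.99×10⁹)(2.366×10⁻⁸) / (0.543)³ = 1329 N/C.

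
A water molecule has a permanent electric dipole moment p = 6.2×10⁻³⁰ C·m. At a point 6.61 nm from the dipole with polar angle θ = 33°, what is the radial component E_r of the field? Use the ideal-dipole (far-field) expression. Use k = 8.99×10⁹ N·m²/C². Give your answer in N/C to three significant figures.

E_r ≈ 3.24×10⁵ N/C

For a dipole, E_r = (2kp cosθ)/r³.
kp/r³ = (8.99×10⁹)(6.20×10⁻³⁰)/(6.61×10⁻⁹)³ = 1.930×10⁵ N/C.
E_r = 2·1.930×10⁵·cos33° = 3.237×10⁵ N/C.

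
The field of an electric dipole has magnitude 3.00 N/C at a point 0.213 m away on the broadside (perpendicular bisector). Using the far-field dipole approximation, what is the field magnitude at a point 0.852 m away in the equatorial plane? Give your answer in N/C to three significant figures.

E ≈ 0.0469 N/C

Dipole fields scale as 1/r³ in the far field; the geometry is the same at both points.
E₂ = E₁ · (r₁/r₂)³ = 3.00 · (0.213/0.852)³.
(r₁/r₂)³ = (0.25)³ = 0.01562.
E₂ ≈ 0.04688 N/C.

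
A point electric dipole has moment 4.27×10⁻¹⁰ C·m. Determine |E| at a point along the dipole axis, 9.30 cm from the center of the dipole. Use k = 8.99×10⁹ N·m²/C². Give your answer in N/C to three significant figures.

On the dipole axis E = 2kp/r³.
E = 2·(8.99×10⁹)(4.27×10⁻¹⁰) / (0.0930)³ = 9545 N/C.

E ≈ 9540 N/C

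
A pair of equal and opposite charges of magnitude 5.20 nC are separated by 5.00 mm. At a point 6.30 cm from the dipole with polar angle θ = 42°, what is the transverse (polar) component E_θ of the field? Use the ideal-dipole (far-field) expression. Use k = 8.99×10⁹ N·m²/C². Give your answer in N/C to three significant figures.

E_θ ≈ 625 N/C

Dipole moment p = qd = (5.20×10⁻⁹ C)(0.00500 m) = 2.60×10⁻¹¹ C·m.
For a dipole, E_θ = (kp sinθ)/r³.
kp/r³ = (8.99×10⁹)(2.60×10⁻¹¹)/(0.0630)³ = 934.8 N/C.
E_θ = 934.8·sin42° = 625.5 N/C.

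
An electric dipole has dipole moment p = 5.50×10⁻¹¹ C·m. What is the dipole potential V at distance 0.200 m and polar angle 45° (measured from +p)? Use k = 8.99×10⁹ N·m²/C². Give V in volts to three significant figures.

The dipole potential is V = kp cosθ / r².
V = (8.99×10⁹)(5.50×10⁻¹¹)·cos45° / (0.200)² = 8.741 V.

V ≈ 8.74 V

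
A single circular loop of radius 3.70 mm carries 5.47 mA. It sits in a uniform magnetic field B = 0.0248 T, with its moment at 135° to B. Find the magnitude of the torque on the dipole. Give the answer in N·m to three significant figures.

Magnetic moment m = IA = Iπa² = (0.00547)·π·(0.00370)² = 2.353×10⁻⁷ A·m².
Torque on a magnetic dipole: τ = mB sinθ.
τ = (2.353×10⁻⁷)(0.0248)·sin135° = 4.126×10⁻⁹ N·m.

τ ≈ 4.13×10⁻⁹ N·m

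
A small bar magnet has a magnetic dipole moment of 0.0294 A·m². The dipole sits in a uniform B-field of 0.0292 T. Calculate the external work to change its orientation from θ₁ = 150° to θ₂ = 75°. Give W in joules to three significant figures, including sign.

W_ext = ΔU = −mB cosθ₂ + mB cosθ₁ = mB(cosθ₁ − cosθ₂).
W = (0.0294)(0.0292)·(cos150° − cos75°) = (8.585×10⁻⁴)·(-1.1248) = -9.657×10⁻⁴ J.

W ≈ -9.66×10⁻⁴ J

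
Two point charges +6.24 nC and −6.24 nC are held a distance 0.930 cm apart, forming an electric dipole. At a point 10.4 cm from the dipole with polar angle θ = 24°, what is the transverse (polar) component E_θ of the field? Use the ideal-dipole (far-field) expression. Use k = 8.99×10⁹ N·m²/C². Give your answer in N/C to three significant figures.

E_θ ≈ 189 N/C

Dipole moment p = qd = (6.24×10⁻⁹ C)(0.00930 m) = 5.803×10⁻¹¹ C·m.
For a dipole, E_θ = (kp sinθ)/r³.
kp/r³ = (8.99×10⁹)(5.803×10⁻¹¹)/(0.104)³ = 463.8 N/C.
E_θ = 463.8·sin24° = 188.6 N/C.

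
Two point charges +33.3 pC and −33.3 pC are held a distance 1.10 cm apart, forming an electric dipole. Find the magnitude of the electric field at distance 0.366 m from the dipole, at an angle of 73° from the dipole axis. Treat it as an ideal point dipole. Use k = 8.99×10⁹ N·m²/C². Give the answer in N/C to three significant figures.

Dipole moment p = qd = (3.33×10⁻¹¹ C)(0.0110 m) = 3.663×10⁻¹³ C·m.
At angle θ the dipole field magnitude is E = (kp/r³)·√(1 + 3cos²θ).
kp/r³ = (8.99×10⁹)(3.663×10⁻¹³) / (0.366)³ = 0.06717 N/C.
√(1 + 3cos²73°) = √(1 + 3·0.0855) = √1.2564 ≈ 1.1209.
E ≈ 0.06717 × 1.121 = 0.07529 N/C.

E ≈ 0.0753 N/C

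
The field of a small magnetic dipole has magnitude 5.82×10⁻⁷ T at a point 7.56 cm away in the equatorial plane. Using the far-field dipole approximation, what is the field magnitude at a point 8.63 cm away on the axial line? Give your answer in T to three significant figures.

Dipole fields scale as 1/r³ in the far field.
The axial field is twice the equatorial field at the same r, so the geometry factor is 2/1.
B₂ = B₁ · (2/1) · (r₁/r₂)³ = 5.82×10⁻⁷ · 2 · (7.56/8.63)³.
(r₁/r₂)³ = (0.876)³ = 0.6723.
B₂ ≈ 7.825×10⁻⁷ T.

B ≈ 7.83×10⁻⁷ T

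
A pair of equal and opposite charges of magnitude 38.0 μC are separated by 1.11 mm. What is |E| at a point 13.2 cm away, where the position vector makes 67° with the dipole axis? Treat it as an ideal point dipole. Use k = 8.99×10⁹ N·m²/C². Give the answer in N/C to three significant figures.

Dipole moment p = qd = (3.80×10⁻⁵ C)(0.00111 m) = 4.218×10⁻⁸ C·m.
At angle θ the dipole field magnitude is E = (kp/r³)·√(1 + 3cos²θ).
kp/r³ = (8.99×10⁹)(4.218×10⁻⁸) / (0.132)³ = 1.649×10⁵ N/C.
√(1 + 3cos²67°) = √(1 + 3·0.1527) = √1.4580 ≈ 1.2075.
E ≈ 1.649×10⁵ × 1.207 = 1.991×10⁵ N/C.

E ≈ 1.99×10⁵ N/C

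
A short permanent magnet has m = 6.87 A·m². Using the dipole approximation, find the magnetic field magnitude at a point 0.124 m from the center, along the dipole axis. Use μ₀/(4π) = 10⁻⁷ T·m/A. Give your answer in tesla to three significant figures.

B ≈ 7.21×10⁻⁴ T

On axis B = (μ₀/4π)·2m/r³.
B = 2·(10⁻⁷)·(6.87) / (0.124)³ = 7.206×10⁻⁴ T.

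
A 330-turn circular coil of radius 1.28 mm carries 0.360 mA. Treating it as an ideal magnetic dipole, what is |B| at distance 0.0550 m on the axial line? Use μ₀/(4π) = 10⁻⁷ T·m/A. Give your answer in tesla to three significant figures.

B ≈ 7.35×10⁻¹⁰ T

m = NIA = NIπa² = 330·(3.60×10⁻⁴)·π·(0.00128)² = 6.115×10⁻⁷ A·m².
On axis B = (μ₀/4π)·2m/r³.
B = 2·(10⁻⁷)·(6.115×10⁻⁷) / (0.0550)³ = 7.351×10⁻¹⁰ T.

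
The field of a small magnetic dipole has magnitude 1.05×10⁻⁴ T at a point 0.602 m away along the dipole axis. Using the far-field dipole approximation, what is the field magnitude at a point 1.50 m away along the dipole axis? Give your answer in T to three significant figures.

Dipole fields scale as 1/r³ in the far field; the geometry is the same at both points.
B₂ = B₁ · (r₁/r₂)³ = 1.05×10⁻⁴ · (0.602/1.50)³.
(r₁/r₂)³ = (0.4013)³ = 0.06464.
B₂ ≈ 6.787×10⁻⁶ T.

B ≈ 6.79×10⁻⁶ T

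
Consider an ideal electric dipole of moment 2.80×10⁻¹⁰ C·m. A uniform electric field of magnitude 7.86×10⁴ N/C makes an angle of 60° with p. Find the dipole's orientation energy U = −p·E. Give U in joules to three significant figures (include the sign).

U ≈ -1.10×10⁻⁵ J

U = −p·E = −pE cosθ.
U = −(2.80×10⁻¹⁰)(7.86×10⁴)·cos60° = -1.100×10⁻⁵ J.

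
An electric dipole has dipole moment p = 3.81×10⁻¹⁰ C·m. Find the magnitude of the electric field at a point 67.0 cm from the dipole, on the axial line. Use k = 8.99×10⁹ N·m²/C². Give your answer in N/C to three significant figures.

E ≈ 22.8 N/C

On the dipole axis E = 2kp/r³.
E = 2·(8.99×10⁹)(3.81×10⁻¹⁰) / (0.670)³ = 22.78 N/C.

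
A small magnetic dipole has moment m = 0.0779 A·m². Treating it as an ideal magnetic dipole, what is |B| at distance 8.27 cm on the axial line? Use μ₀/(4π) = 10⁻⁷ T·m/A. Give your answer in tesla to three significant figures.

On axis B = (μ₀/4π)·2m/r³.
B = 2·(10⁻⁷)·(0.0779) / (0.0827)³ = 2.755×10⁻⁵ T.

B ≈ 2.75×10⁻⁵ T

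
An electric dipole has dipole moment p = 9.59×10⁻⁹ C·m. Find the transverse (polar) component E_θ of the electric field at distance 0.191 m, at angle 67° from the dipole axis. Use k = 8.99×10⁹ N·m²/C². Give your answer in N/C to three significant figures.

For a dipole, E_θ = (kp sinθ)/r³.
kp/r³ = (8.99×10⁹)(9.59×10⁻⁹)/(0.191)³ = 1.237×10⁴ N/C.
E_θ = 1.237×10⁴·sin67° = 1.139×10⁴ N/C.

E_θ ≈ 1.14×10⁴ N/C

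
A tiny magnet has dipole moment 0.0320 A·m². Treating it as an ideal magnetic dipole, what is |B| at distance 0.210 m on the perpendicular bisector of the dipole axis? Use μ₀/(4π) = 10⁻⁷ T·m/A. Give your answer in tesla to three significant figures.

B ≈ 3.46×10⁻⁷ T

In the equatorial plane B = (μ₀/4π)·m/r³ (half the axial value).
B = (10⁻⁷)·(0.0320) / (0.210)³ = 3.455×10⁻⁷ T.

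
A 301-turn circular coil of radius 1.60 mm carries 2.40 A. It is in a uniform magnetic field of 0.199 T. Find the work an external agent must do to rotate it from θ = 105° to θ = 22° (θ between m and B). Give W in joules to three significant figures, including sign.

W ≈ -0.00137 J

m = NIA = NIπa² = 301·(2.40)·π·(0.00160)² = 0.00581 A·m².
W_ext = ΔU = −mB cosθ₂ + mB cosθ₁ = mB(cosθ₁ − cosθ₂).
W = (0.00581)(0.199)·(cos105° − cos22°) = (0.001156)·(-1.1860) = -0.001371 J.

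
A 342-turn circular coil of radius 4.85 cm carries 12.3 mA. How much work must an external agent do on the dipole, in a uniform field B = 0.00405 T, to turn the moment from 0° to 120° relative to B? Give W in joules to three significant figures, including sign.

m = NIA = NIπa² = 342·(0.0123)·π·(0.0485)² = 0.03109 A·m².
W_ext = ΔU = −mB cosθ₂ + mB cosθ₁ = mB(cosθ₁ − cosθ₂).
W = (0.03109)(0.00405)·(cos0° − cos120°) = (1.259×10⁻⁴)·(+1.5000) = 1.889×10⁻⁴ J.

W ≈ 1.89×10⁻⁴ J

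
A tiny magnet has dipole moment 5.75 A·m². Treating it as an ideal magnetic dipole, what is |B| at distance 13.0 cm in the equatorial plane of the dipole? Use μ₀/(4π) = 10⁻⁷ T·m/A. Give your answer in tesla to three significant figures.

In the equatorial plane B = (μ₀/4π)·m/r³ (half the axial value).
B = (10⁻⁷)·(5.75) / (0.130)³ = 2.617×10⁻⁴ T.

B ≈ 2.62×10⁻⁴ T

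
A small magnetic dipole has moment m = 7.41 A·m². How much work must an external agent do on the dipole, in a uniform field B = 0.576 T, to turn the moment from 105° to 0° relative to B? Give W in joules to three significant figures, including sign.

W ≈ -5.37 J

W_ext = ΔU = −mB cosθ₂ + mB cosθ₁ = mB(cosθ₁ − cosθ₂).
W = (7.41)(0.576)·(cos105° − cos0°) = (4.268)·(-1.2588) = -5.373 J.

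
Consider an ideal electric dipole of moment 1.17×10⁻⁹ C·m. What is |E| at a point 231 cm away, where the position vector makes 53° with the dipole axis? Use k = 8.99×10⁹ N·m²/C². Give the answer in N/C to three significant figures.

At angle θ the dipole field magnitude is E = (kp/r³)·√(1 + 3cos²θ).
kp/r³ = (8.99×10⁹)(1.17×10⁻⁹) / (2.31)³ = 0.8533 N/C.
√(1 + 3cos²53°) = √(1 + 3·0.3622) = √2.0865 ≈ 1.4445.
E ≈ 0.8533 × 1.444 = 1.233 N/C.

E ≈ 1.23 N/C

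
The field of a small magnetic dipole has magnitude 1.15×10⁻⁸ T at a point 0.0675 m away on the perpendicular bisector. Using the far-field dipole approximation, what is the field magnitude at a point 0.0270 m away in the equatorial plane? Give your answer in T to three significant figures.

Dipole fields scale as 1/r³ in the far field; the geometry is the same at both points.
B₂ = B₁ · (r₁/r₂)³ = 1.15×10⁻⁸ · (0.0675/0.0270)³.
(r₁/r₂)³ = (2.5)³ = 15.62.
B₂ ≈ 1.797×10⁻⁷ T.

B ≈ 1.80×10⁻⁷ T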